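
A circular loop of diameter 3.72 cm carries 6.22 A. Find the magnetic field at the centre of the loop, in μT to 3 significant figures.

At the centre of a circular loop the Biot–Savart law gives B = μ₀I/(2R) (so R = 0.0186 m).
B = (4π×10⁻⁷ × 6.22) / (2 × 0.0186) = 2.10×10⁻⁴ T.

B ≈ 210 μT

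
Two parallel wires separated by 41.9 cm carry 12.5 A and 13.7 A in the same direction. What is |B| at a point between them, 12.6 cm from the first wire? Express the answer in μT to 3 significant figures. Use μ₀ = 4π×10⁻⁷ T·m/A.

B ≈ 10.5 μT

Each long wire gives B = μ₀I/(2πd). Distances are d₁ = 0.126 m and d₂ = 0.293 m.
B₁ = 1.98×10⁻⁵ T, B₂ = 9.35×10⁻⁶ T.
Between parallel currents the two contributions point in opposite directions, so they subtract. B = |B₁ − B₂| = |1.98×10⁻⁵ − 9.35×10⁻⁶| = 1.05×10⁻⁵ T.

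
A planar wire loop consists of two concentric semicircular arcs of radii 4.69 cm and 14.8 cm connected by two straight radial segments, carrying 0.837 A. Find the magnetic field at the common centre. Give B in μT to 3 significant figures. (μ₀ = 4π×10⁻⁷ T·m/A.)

B ≈ 3.83 μT

The radial connectors point toward the centre, so dl × r̂ = 0 and they contribute nothing.
Each semicircle gives μ₀I/(4R): inner arc 5.61×10⁻⁶ T, outer arc 1.78×10⁻⁶ T.
The two arcs carry current in opposite angular senses, so their fields oppose: B = |5.61×10⁻⁶ − 1.78×10⁻⁶| = 3.83×10⁻⁶ T.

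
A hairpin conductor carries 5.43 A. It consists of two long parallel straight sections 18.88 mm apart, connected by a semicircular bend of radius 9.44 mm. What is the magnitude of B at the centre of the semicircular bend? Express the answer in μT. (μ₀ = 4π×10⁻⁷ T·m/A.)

B ≈ 296 μT

The semicircular arc contributes B_arc = μ₀I·π/(4πR) = μ₀I/(4R) = 1.81×10⁻⁴ T.
Each semi-infinite lead is at perpendicular distance R = 0.00944 m from the centre, with the perpendicular foot at its near end, so it contributes μ₀I/(4πR); both point the same way, together 1.15×10⁻⁴ T.
Arc and leads all point the same direction: B = 1.81×10⁻⁴ + 1.15×10⁻⁴ = 2.96×10⁻⁴ T.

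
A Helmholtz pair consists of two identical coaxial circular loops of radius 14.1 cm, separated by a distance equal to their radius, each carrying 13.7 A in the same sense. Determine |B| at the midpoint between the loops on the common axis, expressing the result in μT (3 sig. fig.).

B ≈ 87.4 μT

Each loop contributes B = μ₀IR²/[2(R²+z²)^(3/2)] on the axis, with z measured from that loop.
Loop 1 (z = 0.0705 m): B₁ = 4.37×10⁻⁵ T. Loop 2 (z = 0.0705 m): B₂ = 4.37×10⁻⁵ T.
The fields add: B = B₁ + B₂ = 8.74×10⁻⁵ T.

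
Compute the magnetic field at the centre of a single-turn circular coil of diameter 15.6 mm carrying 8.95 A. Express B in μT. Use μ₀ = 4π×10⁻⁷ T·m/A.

B ≈ 721 μT

At the centre of a circular loop the Biot–Savart law gives B = μ₀I/(2R) (so R = 0.0078 m).
B = (4π×10⁻⁷ × 8.95) / (2 × 0.0078) = 7.21×10⁻⁴ T.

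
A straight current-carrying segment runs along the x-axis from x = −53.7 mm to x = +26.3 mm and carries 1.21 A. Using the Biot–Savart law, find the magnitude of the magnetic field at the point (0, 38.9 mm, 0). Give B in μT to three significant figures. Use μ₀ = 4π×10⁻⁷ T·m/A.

For a finite straight segment, B = (μ₀I/4πd)(sinθ₁ + sinθ₂), where θ₁, θ₂ are the angles from the perpendicular to each end.
The perpendicular distance is d = 0.0389 m; the end-offsets along the wire are a = 0.0537 m and b = 0.0263 m.
sinθ₁ = 0.0537/√(0.0537²+0.0389²) = 0.8098; sinθ₂ = 0.0263/√(0.0263²+0.0389²) = 0.5601.
B = (4π×10⁻⁷ × 1.21) / (4π × 0.0389) × (0.8098 + 0.5601) = 4.26×10⁻⁶ T.

B ≈ 4.26 μT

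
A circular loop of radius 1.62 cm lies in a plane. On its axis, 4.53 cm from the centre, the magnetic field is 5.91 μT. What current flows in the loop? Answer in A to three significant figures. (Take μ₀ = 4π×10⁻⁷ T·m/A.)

On the axis of a loop, B = μ₀IR²/[2(R²+z²)^(3/2)], so I = 2B(R²+z²)^(3/2)/(μ₀R²).
R² + z² = 0.0002624 + 0.002052 = 0.002315 m²; raised to 3/2 gives 1.11×10⁻⁴ m³.
I = 2 × 5.91×10⁻⁶ × 1.11×10⁻⁴ / (1.26×10⁻⁶ × 0.0002624) = 3.99 A.

I ≈ 3.99 A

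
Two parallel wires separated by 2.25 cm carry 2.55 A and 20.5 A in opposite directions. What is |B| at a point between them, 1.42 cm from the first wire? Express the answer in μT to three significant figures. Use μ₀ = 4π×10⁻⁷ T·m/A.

B ≈ 530 μT

Each long wire gives B = μ₀I/(2πd). Distances are d₁ = 0.0142 m and d₂ = 0.0083 m.
B₁ = 3.59×10⁻⁵ T, B₂ = 4.94×10⁻⁴ T.
Between antiparallel currents both contributions point the same way, so they add. B = B₁ + B₂ = 3.59×10⁻⁵ + 4.94×10⁻⁴ = 5.30×10⁻⁴ T.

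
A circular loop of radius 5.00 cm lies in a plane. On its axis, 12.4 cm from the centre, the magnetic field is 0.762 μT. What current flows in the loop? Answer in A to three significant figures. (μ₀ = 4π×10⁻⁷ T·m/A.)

On the axis of a loop, B = μ₀IR²/[2(R²+z²)^(3/2)], so I = 2B(R²+z²)^(3/2)/(μ₀R²).
R² + z² = 0.0025 + 0.01538 = 0.01788 m²; raised to 3/2 gives 2.39×10⁻³ m³.
I = 2 × 7.62×10⁻⁷ × 2.39×10⁻³ / (1.26×10⁻⁶ × 0.0025) = 1.16 A.

I ≈ 1.16 A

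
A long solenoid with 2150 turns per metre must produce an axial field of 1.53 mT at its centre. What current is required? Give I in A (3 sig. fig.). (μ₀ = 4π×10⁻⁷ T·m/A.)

Inside a long solenoid B = μ₀nI with n = 2150 m⁻¹, so I = B/(μ₀n).
I = 1.53×10⁻³ / (4π×10⁻⁷ × 2150) = 0.566 A.

I ≈ 0.566 A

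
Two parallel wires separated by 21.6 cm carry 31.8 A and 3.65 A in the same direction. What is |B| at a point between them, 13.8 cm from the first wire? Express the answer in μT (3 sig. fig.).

B ≈ 36.7 μT

Each long wire gives B = μ₀I/(2πd). Distances are d₁ = 0.138 m and d₂ = 0.078 m.
B₁ = 4.61×10⁻⁵ T, B₂ = 9.36×10⁻⁶ T.
Between parallel currents the two contributions point in opposite directions, so they subtract. B = |B₁ − B₂| = |4.61×10⁻⁵ − 9.36×10⁻⁶| = 3.67×10⁻⁵ T.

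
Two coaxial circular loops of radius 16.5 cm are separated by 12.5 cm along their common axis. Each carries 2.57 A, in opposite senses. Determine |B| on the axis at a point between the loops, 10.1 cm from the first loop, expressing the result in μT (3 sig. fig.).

B ≈ 3.41 μT

Each loop contributes B = μ₀IR²/[2(R²+z²)^(3/2)] on the axis, with z measured from that loop.
Loop 1 (z = 0.101 m): B₁ = 6.07×10⁻⁶ T. Loop 2 (z = 0.024 m): B₂ = 9.48×10⁻⁶ T.
The fields oppose: B = |B₁ − B₂| = 3.41×10⁻⁶ T.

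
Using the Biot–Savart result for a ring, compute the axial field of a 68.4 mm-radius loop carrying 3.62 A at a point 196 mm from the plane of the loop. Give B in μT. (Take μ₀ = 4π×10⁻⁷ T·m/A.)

On the axis of a circular loop, B = μ₀IR² / [2(R²+z²)^(3/2)].
R² + z² = (0.0684)² + (0.196)² = 0.04309 m², and (R²+z²)^(3/2) = 8.95×10⁻³ m³.
B = (4π×10⁻⁷ × 3.62 × 0.004679) / (2 × 8.95×10⁻³) = 1.19×10⁻⁶ T.

B ≈ 1.19 μT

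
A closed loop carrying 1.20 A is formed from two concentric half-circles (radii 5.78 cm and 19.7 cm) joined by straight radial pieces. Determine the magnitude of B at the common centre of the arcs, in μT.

The radial connectors point toward the centre, so dl × r̂ = 0 and they contribute nothing.
Each semicircle gives μ₀I/(4R): inner arc 6.52×10⁻⁶ T, outer arc 1.91×10⁻⁶ T.
The two arcs carry current in opposite angular senses, so their fields oppose: B = |6.52×10⁻⁶ − 1.91×10⁻⁶| = 4.61×10⁻⁶ T.

B ≈ 4.61 μT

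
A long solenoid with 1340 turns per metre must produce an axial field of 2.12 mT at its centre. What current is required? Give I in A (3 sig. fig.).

I ≈ 1.26 A

Inside a long solenoid B = μ₀nI with n = 1340 m⁻¹, so I = B/(μ₀n).
I = 2.12×10⁻³ / (4π×10⁻⁷ × 1340) = 1.26 A.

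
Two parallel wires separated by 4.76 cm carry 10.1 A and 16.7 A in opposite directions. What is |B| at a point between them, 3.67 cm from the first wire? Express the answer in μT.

B ≈ 361 μT

Each long wire gives B = μ₀I/(2πd). Distances are d₁ = 0.0367 m and d₂ = 0.0109 m.
B₁ = 5.50×10⁻⁵ T, B₂ = 3.06×10⁻⁴ T.
Between antiparallel currents both contributions point the same way, so they add. B = B₁ + B₂ = 5.50×10⁻⁵ + 3.06×10⁻⁴ = 3.61×10⁻⁴ T.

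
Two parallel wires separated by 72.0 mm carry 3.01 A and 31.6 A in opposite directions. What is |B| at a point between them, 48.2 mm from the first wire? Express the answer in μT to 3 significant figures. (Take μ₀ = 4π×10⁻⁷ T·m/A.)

B ≈ 278 μT

Each long wire gives B = μ₀I/(2πd). Distances are d₁ = 0.0482 m and d₂ = 0.0238 m.
B₁ = 1.25×10⁻⁵ T, B₂ = 2.66×10⁻⁴ T.
Between antiparallel currents both contributions point the same way, so they add. B = B₁ + B₂ = 1.25×10⁻⁵ + 2.66×10⁻⁴ = 2.78×10⁻⁴ T.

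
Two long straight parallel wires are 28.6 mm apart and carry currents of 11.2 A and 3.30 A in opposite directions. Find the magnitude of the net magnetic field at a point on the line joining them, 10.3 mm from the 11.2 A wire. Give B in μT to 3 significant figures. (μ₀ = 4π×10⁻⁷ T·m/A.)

B ≈ 254 μT

Each long wire gives B = μ₀I/(2πd). Distances are d₁ = 0.0103 m and d₂ = 0.0183 m.
B₁ = 2.17×10⁻⁴ T, B₂ = 3.61×10⁻⁵ T.
Between antiparallel currents both contributions point the same way, so they add. B = B₁ + B₂ = 2.17×10⁻⁴ + 3.61×10⁻⁵ = 2.54×10⁻⁴ T.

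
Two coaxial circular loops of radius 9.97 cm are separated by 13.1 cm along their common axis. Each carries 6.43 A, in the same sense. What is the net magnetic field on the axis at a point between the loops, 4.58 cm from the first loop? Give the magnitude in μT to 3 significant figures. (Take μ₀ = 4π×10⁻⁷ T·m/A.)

Each loop contributes B = μ₀IR²/[2(R²+z²)^(3/2)] on the axis, with z measured from that loop.
Loop 1 (z = 0.0458 m): B₁ = 3.04×10⁻⁵ T. Loop 2 (z = 0.0852 m): B₂ = 1.78×10⁻⁵ T.
The fields add: B = B₁ + B₂ = 4.82×10⁻⁵ T.

B ≈ 48.2 μT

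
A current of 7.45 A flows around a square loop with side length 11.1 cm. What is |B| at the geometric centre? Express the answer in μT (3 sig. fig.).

Each side is a finite straight segment at perpendicular distance d = a/(2 tan(π/4)) = 0.0555 m from the centre, with end-angles ±π/4.
One side contributes B₁ = (μ₀I/4πd)·2 sin(π/4) = 1.90×10⁻⁵ T.
All 4 sides add in the same direction: B = 4 × 1.90×10⁻⁵ = 7.59×10⁻⁵ T.

B ≈ 75.9 μT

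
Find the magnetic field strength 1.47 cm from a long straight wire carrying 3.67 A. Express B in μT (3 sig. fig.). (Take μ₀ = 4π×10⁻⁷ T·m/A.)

For an infinitely long straight wire, B = μ₀I/(2πd).
B = (4π×10⁻⁷ × 3.67) / (2π × 0.0147) = 4.99×10⁻⁵ T.

B ≈ 49.9 μT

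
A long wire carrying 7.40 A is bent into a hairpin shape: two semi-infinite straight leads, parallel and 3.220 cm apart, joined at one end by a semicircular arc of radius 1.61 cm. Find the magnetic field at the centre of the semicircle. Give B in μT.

The semicircular arc contributes B_arc = μ₀I·π/(4πR) = μ₀I/(4R) = 1.44×10⁻⁴ T.
Each semi-infinite lead is at perpendicular distance R = 0.0161 m from the centre, with the perpendicular foot at its near end, so it contributes μ₀I/(4πR); both point the same way, together 9.19×10⁻⁵ T.
Arc and leads all point the same direction: B = 1.44×10⁻⁴ + 9.19×10⁻⁵ = 2.36×10⁻⁴ T.

B ≈ 236 μT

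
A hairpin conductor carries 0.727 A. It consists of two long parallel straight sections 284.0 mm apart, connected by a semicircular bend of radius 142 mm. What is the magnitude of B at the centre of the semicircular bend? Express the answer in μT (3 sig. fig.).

B ≈ 2.63 μT

The semicircular arc contributes B_arc = μ₀I·π/(4πR) = μ₀I/(4R) = 1.61×10⁻⁶ T.
Each semi-infinite lead is at perpendicular distance R = 0.142 m from the centre, with the perpendicular foot at its near end, so it contributes μ₀I/(4πR); both point the same way, together 1.02×10⁻⁶ T.
Arc and leads all point the same direction: B = 1.61×10⁻⁶ + 1.02×10⁻⁶ = 2.63×10⁻⁶ T.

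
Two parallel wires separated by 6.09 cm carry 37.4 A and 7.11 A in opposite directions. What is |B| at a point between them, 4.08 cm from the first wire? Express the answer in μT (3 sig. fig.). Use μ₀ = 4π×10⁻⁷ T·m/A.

Each long wire gives B = μ₀I/(2πd). Distances are d₁ = 0.0408 m and d₂ = 0.0201 m.
B₁ = 1.83×10⁻⁴ T, B₂ = 7.07×10⁻⁵ T.
Between antiparallel currents both contributions point the same way, so they add. B = B₁ + B₂ = 1.83×10⁻⁴ + 7.07×10⁻⁵ = 2.54×10⁻⁴ T.

B ≈ 254 μT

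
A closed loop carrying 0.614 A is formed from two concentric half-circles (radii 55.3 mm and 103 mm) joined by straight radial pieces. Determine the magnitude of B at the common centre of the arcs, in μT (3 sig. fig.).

B ≈ 1.62 μT

The radial connectors point toward the centre, so dl × r̂ = 0 and they contribute nothing.
Each semicircle gives μ₀I/(4R): inner arc 3.49×10⁻⁶ T, outer arc 1.87×10⁻⁶ T.
The two arcs carry current in opposite angular senses, so their fields oppose: B = |3.49×10⁻⁶ − 1.87×10⁻⁶| = 1.62×10⁻⁶ T.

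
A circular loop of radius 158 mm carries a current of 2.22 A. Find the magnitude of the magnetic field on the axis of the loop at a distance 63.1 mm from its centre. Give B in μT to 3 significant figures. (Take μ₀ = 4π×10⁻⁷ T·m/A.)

On the axis of a circular loop, B = μ₀IR² / [2(R²+z²)^(3/2)].
R² + z² = (0.158)² + (0.0631)² = 0.02895 m², and (R²+z²)^(3/2) = 4.92×10⁻³ m³.
B = (4π×10⁻⁷ × 2.22 × 0.02496) / (2 × 4.92×10⁻³) = 7.07×10⁻⁶ T.

B ≈ 7.07 μT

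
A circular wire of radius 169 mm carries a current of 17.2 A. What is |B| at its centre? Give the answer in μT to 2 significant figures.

B ≈ 64 μT

At the centre of a circular loop the Biot–Savart law gives B = μ₀I/(2R).
B = (4π×10⁻⁷ × 17.2) / (2 × 0.169) = 6.39×10⁻⁵ T.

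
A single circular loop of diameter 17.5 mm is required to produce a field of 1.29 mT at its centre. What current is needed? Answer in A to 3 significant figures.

At the centre of a circular loop B = μ₀I/(2R), so I = 2RB/μ₀.
With R = 0.00875 m, I = 2 × 0.00875 × 1.29×10⁻³ / (4π×10⁻⁷) = 18.0 A.

I ≈ 18.0 A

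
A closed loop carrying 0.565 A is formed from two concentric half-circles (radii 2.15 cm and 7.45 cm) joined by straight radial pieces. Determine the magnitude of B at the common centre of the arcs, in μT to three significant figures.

B ≈ 5.87 μT

The radial connectors point toward the centre, so dl × r̂ = 0 and they contribute nothing.
Each semicircle gives μ₀I/(4R): inner arc 8.26×10⁻⁶ T, outer arc 2.38×10⁻⁶ T.
The two arcs carry current in opposite angular senses, so their fields oppose: B = |8.26×10⁻⁶ − 2.38×10⁻⁶| = 5.87×10⁻⁶ T.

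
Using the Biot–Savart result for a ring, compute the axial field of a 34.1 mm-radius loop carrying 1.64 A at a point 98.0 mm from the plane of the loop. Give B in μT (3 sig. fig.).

B ≈ 1.07 μT

On the axis of a circular loop, B = μ₀IR² / [2(R²+z²)^(3/2)].
R² + z² = (0.0341)² + (0.098)² = 0.01077 m², and (R²+z²)^(3/2) = 1.12×10⁻³ m³.
B = (4π×10⁻⁷ × 1.64 × 0.001163) / (2 × 1.12×10⁻³) = 1.07×10⁻⁶ T.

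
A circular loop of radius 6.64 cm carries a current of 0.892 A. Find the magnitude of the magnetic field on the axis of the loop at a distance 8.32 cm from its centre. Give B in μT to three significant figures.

B ≈ 2.05 μT

On the axis of a circular loop, B = μ₀IR² / [2(R²+z²)^(3/2)].
R² + z² = (0.0664)² + (0.0832)² = 0.01133 m², and (R²+z²)^(3/2) = 1.21×10⁻³ m³.
B = (4π×10⁻⁷ × 0.892 × 0.004409) / (2 × 1.21×10⁻³) = 2.05×10⁻⁶ T.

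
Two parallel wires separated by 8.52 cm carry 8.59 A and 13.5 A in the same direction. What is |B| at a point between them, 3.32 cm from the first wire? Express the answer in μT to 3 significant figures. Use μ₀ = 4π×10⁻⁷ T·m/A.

Each long wire gives B = μ₀I/(2πd). Distances are d₁ = 0.0332 m and d₂ = 0.052 m.
B₁ = 5.17×10⁻⁵ T, B₂ = 5.19×10⁻⁵ T.
Between parallel currents the two contributions point in opposite directions, so they subtract. B = |B₁ − B₂| = |5.17×10⁻⁵ − 5.19×10⁻⁵| = 1.76×10⁻⁷ T.

B ≈ 0.176 μT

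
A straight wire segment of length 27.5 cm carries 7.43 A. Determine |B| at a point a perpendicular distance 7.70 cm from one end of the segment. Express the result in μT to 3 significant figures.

For a finite straight segment, B = (μ₀I/4πd)(sinθ₁ + sinθ₂), where θ₁, θ₂ are the angles from the perpendicular to each end.
The perpendicular foot is at one end, so the two end-offsets along the wire are 0 and L = 0.275 m.
sinθ₁ = 0/√(0²+0.077²) = 0.0000; sinθ₂ = 0.275/√(0.275²+0.077²) = 0.9630.
B = (4π×10⁻⁷ × 7.43) / (4π × 0.077) × (0.0000 + 0.9630) = 9.29×10⁻⁶ T.

B ≈ 9.29 μT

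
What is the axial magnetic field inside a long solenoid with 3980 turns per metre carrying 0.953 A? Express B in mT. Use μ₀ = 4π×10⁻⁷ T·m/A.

Inside a long solenoid, B = μ₀nI with n = 3980 turns/m.
B = 4π×10⁻⁷ × 3980 × 0.953 = 4.77×10⁻³ T.

B ≈ 4.77 mT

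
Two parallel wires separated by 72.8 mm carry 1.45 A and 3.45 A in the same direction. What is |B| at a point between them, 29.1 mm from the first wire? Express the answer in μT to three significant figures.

Each long wire gives B = μ₀I/(2πd). Distances are d₁ = 0.0291 m and d₂ = 0.0437 m.
B₁ = 9.97×10⁻⁶ T, B₂ = 1.58×10⁻⁵ T.
Between parallel currents the two contributions point in opposite directions, so they subtract. B = |B₁ − B₂| = |9.97×10⁻⁶ − 1.58×10⁻⁵| = 5.82×10⁻⁶ T.

B ≈ 5.82 μT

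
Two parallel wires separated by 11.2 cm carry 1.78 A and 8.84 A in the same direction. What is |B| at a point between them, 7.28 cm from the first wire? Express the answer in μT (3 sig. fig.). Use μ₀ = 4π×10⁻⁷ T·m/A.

Each long wire gives B = μ₀I/(2πd). Distances are d₁ = 0.0728 m and d₂ = 0.0392 m.
B₁ = 4.89×10⁻⁶ T, B₂ = 4.51×10⁻⁵ T.
Between parallel currents the two contributions point in opposite directions, so they subtract. B = |B₁ − B₂| = |4.89×10⁻⁶ − 4.51×10⁻⁵| = 4.02×10⁻⁵ T.

B ≈ 40.2 μT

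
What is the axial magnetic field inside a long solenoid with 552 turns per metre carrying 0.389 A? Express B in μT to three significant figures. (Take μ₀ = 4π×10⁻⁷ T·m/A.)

B ≈ 270 μT

Inside a long solenoid, B = μ₀nI with n = 552 turns/m.
B = 4π×10⁻⁷ × 552 × 0.389 = 2.70×10⁻⁴ T.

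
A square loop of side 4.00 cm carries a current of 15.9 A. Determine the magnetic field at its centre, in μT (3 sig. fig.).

Each side is a finite straight segment at perpendicular distance d = a/(2 tan(π/4)) = 0.02 m from the centre, with end-angles ±π/4.
One side contributes B₁ = (μ₀I/4πd)·2 sin(π/4) = 1.12×10⁻⁴ T.
All 4 sides add in the same direction: B = 4 × 1.12×10⁻⁴ = 4.50×10⁻⁴ T.

B ≈ 450 μT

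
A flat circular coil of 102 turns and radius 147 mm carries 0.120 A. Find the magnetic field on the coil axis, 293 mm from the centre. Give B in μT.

For an N-turn flat coil, B = Nμ₀IR²/[2(R²+z²)^(3/2)] with R = 0.147 m, z = 0.293 m.
B = 102 × 4.63×10⁻⁸ T = 4.72×10⁻⁶ T.

B ≈ 4.72 μT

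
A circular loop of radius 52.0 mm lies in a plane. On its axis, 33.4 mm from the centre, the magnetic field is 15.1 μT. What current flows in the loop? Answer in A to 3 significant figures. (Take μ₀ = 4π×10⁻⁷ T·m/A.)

I ≈ 2.10 A

On the axis of a loop, B = μ₀IR²/[2(R²+z²)^(3/2)], so I = 2B(R²+z²)^(3/2)/(μ₀R²).
R² + z² = 0.002704 + 0.001116 = 0.00382 m²; raised to 3/2 gives 2.36×10⁻⁴ m³.
I = 2 × 1.51×10⁻⁵ × 2.36×10⁻⁴ / (1.26×10⁻⁶ × 0.002704) = 2.10 A.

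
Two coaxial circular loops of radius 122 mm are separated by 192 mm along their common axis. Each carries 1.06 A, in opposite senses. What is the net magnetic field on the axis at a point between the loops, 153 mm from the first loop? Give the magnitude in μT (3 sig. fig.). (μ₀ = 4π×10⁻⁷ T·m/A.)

B ≈ 3.39 μT

Each loop contributes B = μ₀IR²/[2(R²+z²)^(3/2)] on the axis, with z measured from that loop.
Loop 1 (z = 0.153 m): B₁ = 1.32×10⁻⁶ T. Loop 2 (z = 0.039 m): B₂ = 4.72×10⁻⁶ T.
The fields oppose: B = |B₁ − B₂| = 3.39×10⁻⁶ T.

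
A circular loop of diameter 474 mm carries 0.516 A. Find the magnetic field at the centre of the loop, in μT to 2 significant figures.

At the centre of a circular loop the Biot–Savart law gives B = μ₀I/(2R) (so R = 0.237 m).
B = (4π×10⁻⁷ × 0.516) / (2 × 0.237) = 1.37×10⁻⁶ T.

B ≈ 1.4 μT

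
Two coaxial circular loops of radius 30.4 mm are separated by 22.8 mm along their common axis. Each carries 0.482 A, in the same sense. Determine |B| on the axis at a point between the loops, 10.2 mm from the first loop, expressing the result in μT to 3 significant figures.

B ≈ 16.3 μT

Each loop contributes B = μ₀IR²/[2(R²+z²)^(3/2)] on the axis, with z measured from that loop.
Loop 1 (z = 0.0102 m): B₁ = 8.49×10⁻⁶ T. Loop 2 (z = 0.0126 m): B₂ = 7.85×10⁻⁶ T.
The fields add: B = B₁ + B₂ = 1.63×10⁻⁵ T.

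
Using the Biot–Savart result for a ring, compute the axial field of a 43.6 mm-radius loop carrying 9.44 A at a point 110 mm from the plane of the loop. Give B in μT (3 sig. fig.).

B ≈ 6.81 μT

On the axis of a circular loop, B = μ₀IR² / [2(R²+z²)^(3/2)].
R² + z² = (0.0436)² + (0.11)² = 0.014 m², and (R²+z²)^(3/2) = 1.66×10⁻³ m³.
B = (4π×10⁻⁷ × 9.44 × 0.001901) / (2 × 1.66×10⁻³) = 6.81×10⁻⁶ T.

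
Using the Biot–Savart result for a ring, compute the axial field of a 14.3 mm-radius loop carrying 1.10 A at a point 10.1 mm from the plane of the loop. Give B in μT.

B ≈ 26.3 μT

On the axis of a circular loop, B = μ₀IR² / [2(R²+z²)^(3/2)].
R² + z² = (0.0143)² + (0.0101)² = 0.0003065 m², and (R²+z²)^(3/2) = 5.37×10⁻⁶ m³.
B = (4π×10⁻⁷ × 1.10 × 0.0002045) / (2 × 5.37×10⁻⁶) = 2.63×10⁻⁵ T.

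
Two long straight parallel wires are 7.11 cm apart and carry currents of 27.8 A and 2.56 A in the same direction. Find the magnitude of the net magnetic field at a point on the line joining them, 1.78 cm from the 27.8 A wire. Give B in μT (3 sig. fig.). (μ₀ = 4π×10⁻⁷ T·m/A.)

Each long wire gives B = μ₀I/(2πd). Distances are d₁ = 0.0178 m and d₂ = 0.0533 m.
B₁ = 3.12×10⁻⁴ T, B₂ = 9.61×10⁻⁶ T.
Between parallel currents the two contributions point in opposite directions, so they subtract. B = |B₁ − B₂| = |3.12×10⁻⁴ − 9.61×10⁻⁶| = 3.03×10⁻⁴ T.

B ≈ 303 μT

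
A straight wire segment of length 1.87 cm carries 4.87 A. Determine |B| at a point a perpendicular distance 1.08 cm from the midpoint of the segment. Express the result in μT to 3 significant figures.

B ≈ 59.0 μT

For a finite straight segment, B = (μ₀I/4πd)(sinθ₁ + sinθ₂), where θ₁, θ₂ are the angles from the perpendicular to each end.
The perpendicular from the point meets the wire at its midpoint, so each end is L/2 = 0.00935 m away along the wire.
sinθ₁ = 0.00935/√(0.00935²+0.0108²) = 0.6545; sinθ₂ = 0.00935/√(0.00935²+0.0108²) = 0.6545.
B = (4π×10⁻⁷ × 4.87) / (4π × 0.0108) × (0.6545 + 0.6545) = 5.90×10⁻⁵ T.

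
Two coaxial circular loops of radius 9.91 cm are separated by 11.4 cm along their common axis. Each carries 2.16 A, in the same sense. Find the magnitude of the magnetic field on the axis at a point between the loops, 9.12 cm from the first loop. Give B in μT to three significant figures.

Each loop contributes B = μ₀IR²/[2(R²+z²)^(3/2)] on the axis, with z measured from that loop.
Loop 1 (z = 0.0912 m): B₁ = 5.46×10⁻⁶ T. Loop 2 (z = 0.0228 m): B₂ = 1.27×10⁻⁵ T.
The fields add: B = B₁ + B₂ = 1.81×10⁻⁵ T.

B ≈ 18.1 μT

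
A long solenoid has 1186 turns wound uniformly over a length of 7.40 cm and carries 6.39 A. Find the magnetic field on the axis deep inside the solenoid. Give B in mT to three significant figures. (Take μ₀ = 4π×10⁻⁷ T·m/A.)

Inside a long solenoid, B = μ₀nI with n = 1.603×10⁴ turns/m.
B = 4π×10⁻⁷ × 1.603×10⁴ × 6.39 = 0.129 T.

B ≈ 129 mT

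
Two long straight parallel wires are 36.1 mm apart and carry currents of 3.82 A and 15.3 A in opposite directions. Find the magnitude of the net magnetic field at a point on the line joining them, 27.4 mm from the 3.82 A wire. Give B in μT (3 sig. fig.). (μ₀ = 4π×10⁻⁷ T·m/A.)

B ≈ 380 μT

Each long wire gives B = μ₀I/(2πd). Distances are d₁ = 0.0274 m and d₂ = 0.0087 m.
B₁ = 2.79×10⁻⁵ T, B₂ = 3.52×10⁻⁴ T.
Between antiparallel currents both contributions point the same way, so they add. B = B₁ + B₂ = 2.79×10⁻⁵ + 3.52×10⁻⁴ = 3.80×10⁻⁴ T.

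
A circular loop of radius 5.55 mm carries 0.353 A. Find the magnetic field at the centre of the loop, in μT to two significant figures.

At the centre of a circular loop the Biot–Savart law gives B = μ₀I/(2R).
B = (4π×10⁻⁷ × 0.353) / (2 × 0.00555) = 4.00×10⁻⁵ T.

B ≈ 40 μT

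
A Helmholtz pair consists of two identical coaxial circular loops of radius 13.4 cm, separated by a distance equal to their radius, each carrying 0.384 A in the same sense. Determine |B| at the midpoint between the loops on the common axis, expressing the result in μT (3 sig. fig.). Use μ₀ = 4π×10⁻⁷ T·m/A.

Each loop contributes B = μ₀IR²/[2(R²+z²)^(3/2)] on the axis, with z measured from that loop.
Loop 1 (z = 0.067 m): B₁ = 1.29×10⁻⁶ T. Loop 2 (z = 0.067 m): B₂ = 1.29×10⁻⁶ T.
The fields add: B = B₁ + B₂ = 2.58×10⁻⁶ T.

B ≈ 2.58 μT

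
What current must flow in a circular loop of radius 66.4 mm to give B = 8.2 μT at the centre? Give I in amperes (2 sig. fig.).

I ≈ 0.87 A

At the centre of a circular loop B = μ₀I/(2R), so I = 2RB/μ₀.
With R = 0.0664 m, I = 2 × 0.0664 × 8.20×10⁻⁶ / (4π×10⁻⁷) = 0.867 A.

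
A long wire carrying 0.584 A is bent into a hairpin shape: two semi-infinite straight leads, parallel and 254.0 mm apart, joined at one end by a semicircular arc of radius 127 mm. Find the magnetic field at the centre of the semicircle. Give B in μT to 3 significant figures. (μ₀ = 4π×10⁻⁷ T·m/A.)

The semicircular arc contributes B_arc = μ₀I·π/(4πR) = μ₀I/(4R) = 1.44×10⁻⁶ T.
Each semi-infinite lead is at perpendicular distance R = 0.127 m from the centre, with the perpendicular foot at its near end, so it contributes μ₀I/(4πR); both point the same way, together 9.20×10⁻⁷ T.
Arc and leads all point the same direction: B = 1.44×10⁻⁶ + 9.20×10⁻⁷ = 2.36×10⁻⁶ T.

B ≈ 2.36 μT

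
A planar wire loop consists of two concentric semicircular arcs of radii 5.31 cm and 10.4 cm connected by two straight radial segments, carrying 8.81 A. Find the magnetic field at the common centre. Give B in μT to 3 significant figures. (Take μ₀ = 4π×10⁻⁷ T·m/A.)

The radial connectors point toward the centre, so dl × r̂ = 0 and they contribute nothing.
Each semicircle gives μ₀I/(4R): inner arc 5.21×10⁻⁵ T, outer arc 2.66×10⁻⁵ T.
The two arcs carry current in opposite angular senses, so their fields oppose: B = |5.21×10⁻⁵ − 2.66×10⁻⁵| = 2.55×10⁻⁵ T.

B ≈ 25.5 μT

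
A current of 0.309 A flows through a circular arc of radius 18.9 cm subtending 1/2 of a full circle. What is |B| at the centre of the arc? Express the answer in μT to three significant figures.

B ≈ 0.514 μT

The Biot–Savart field of a circular arc at its centre is B = μ₀Iφ/(4πR), with φ = 3.142 rad.
B = (4π×10⁻⁷ × 0.309 × 3.142) / (4π × 0.189) = 5.14×10⁻⁷ T.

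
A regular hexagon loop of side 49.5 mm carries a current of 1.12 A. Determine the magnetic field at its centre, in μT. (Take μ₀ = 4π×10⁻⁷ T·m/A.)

Each side is a finite straight segment at perpendicular distance d = a/(2 tan(π/6)) = 0.04287 m from the centre, with end-angles ±π/6.
One side contributes B₁ = (μ₀I/4πd)·2 sin(π/6) = 2.61×10⁻⁶ T.
All 6 sides add in the same direction: B = 6 × 2.61×10⁻⁶ = 1.57×10⁻⁵ T.

B ≈ 15.7 μT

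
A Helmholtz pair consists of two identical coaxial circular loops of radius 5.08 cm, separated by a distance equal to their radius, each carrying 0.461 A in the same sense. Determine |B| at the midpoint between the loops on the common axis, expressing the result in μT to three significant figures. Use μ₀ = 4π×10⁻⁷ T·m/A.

Each loop contributes B = μ₀IR²/[2(R²+z²)^(3/2)] on the axis, with z measured from that loop.
Loop 1 (z = 0.0254 m): B₁ = 4.08×10⁻⁶ T. Loop 2 (z = 0.0254 m): B₂ = 4.08×10⁻⁶ T.
The fields add: B = B₁ + B₂ = 8.16×10⁻⁶ T.

B ≈ 8.16 μT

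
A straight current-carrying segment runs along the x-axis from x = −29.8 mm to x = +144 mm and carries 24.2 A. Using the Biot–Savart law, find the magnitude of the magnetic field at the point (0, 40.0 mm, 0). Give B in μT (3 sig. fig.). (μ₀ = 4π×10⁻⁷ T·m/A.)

B ≈ 94.4 μT

For a finite straight segment, B = (μ₀I/4πd)(sinθ₁ + sinθ₂), where θ₁, θ₂ are the angles from the perpendicular to each end.
The perpendicular distance is d = 0.04 m; the end-offsets along the wire are a = 0.0298 m and b = 0.144 m.
sinθ₁ = 0.0298/√(0.0298²+0.04²) = 0.5974; sinθ₂ = 0.144/√(0.144²+0.04²) = 0.9635.
B = (4π×10⁻⁷ × 24.2) / (4π × 0.04) × (0.5974 + 0.9635) = 9.44×10⁻⁵ T.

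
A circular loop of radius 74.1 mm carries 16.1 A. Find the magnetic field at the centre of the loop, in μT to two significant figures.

B ≈ 140 μT

At the centre of a circular loop the Biot–Savart law gives B = μ₀I/(2R).
B = (4π×10⁻⁷ × 16.1) / (2 × 0.0741) = 1.37×10⁻⁴ T.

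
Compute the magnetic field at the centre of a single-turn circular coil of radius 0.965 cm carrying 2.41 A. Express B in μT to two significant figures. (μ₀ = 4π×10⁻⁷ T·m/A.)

B ≈ 160 μT

At the centre of a circular loop the Biot–Savart law gives B = μ₀I/(2R).
B = (4π×10⁻⁷ × 2.41) / (2 × 0.00965) = 1.57×10⁻⁴ T.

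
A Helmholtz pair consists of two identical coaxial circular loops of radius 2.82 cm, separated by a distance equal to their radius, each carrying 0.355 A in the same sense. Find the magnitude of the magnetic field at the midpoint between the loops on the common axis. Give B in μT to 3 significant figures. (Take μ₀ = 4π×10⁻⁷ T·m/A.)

Each loop contributes B = μ₀IR²/[2(R²+z²)^(3/2)] on the axis, with z measured from that loop.
Loop 1 (z = 0.0141 m): B₁ = 5.66×10⁻⁶ T. Loop 2 (z = 0.0141 m): B₂ = 5.66×10⁻⁶ T.
The fields add: B = B₁ + B₂ = 1.13×10⁻⁵ T.

B ≈ 11.3 μT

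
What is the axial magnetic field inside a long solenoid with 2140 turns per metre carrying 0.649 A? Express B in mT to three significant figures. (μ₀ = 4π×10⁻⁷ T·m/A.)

Inside a long solenoid, B = μ₀nI with n = 2140 turns/m.
B = 4π×10⁻⁷ × 2140 × 0.649 = 1.75×10⁻³ T.

B ≈ 1.75 mT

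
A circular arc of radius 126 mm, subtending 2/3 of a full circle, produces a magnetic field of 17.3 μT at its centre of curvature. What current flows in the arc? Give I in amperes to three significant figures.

I ≈ 5.20 A

For a circular arc, B = μ₀Iφ/(4πR) with φ in radians; here φ = 4.189 rad.
So I = 4πRB/(μ₀φ) = 4π × 0.126 × 1.73×10⁻⁵ / (4π×10⁻⁷ × 4.189) = 5.20 A.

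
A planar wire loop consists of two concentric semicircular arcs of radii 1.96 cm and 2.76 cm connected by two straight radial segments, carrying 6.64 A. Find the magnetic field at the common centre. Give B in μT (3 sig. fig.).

B ≈ 30.8 μT

The radial connectors point toward the centre, so dl × r̂ = 0 and they contribute nothing.
Each semicircle gives μ₀I/(4R): inner arc 1.06×10⁻⁴ T, outer arc 7.56×10⁻⁵ T.
The two arcs carry current in opposite angular senses, so their fields oppose: B = |1.06×10⁻⁴ − 7.56×10⁻⁵| = 3.08×10⁻⁵ T.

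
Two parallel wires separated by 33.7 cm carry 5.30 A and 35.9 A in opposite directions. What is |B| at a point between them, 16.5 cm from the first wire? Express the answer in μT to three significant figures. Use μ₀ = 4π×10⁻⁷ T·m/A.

Each long wire gives B = μ₀I/(2πd). Distances are d₁ = 0.165 m and d₂ = 0.172 m.
B₁ = 6.42×10⁻⁶ T, B₂ = 4.17×10⁻⁵ T.
Between antiparallel currents both contributions point the same way, so they add. B = B₁ + B₂ = 6.42×10⁻⁶ + 4.17×10⁻⁵ = 4.82×10⁻⁵ T.

B ≈ 48.2 μT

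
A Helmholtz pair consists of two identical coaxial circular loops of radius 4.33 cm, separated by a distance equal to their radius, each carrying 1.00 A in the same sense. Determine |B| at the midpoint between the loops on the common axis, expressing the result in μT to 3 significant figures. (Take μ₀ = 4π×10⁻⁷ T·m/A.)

B ≈ 20.8 μT

Each loop contributes B = μ₀IR²/[2(R²+z²)^(3/2)] on the axis, with z measured from that loop.
Loop 1 (z = 0.02165 m): B₁ = 1.04×10⁻⁵ T. Loop 2 (z = 0.02165 m): B₂ = 1.04×10⁻⁵ T.
The fields add: B = B₁ + B₂ = 2.08×10⁻⁵ T.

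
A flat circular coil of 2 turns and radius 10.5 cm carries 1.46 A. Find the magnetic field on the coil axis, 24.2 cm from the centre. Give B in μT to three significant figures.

For an N-turn flat coil, B = Nμ₀IR²/[2(R²+z²)^(3/2)] with R = 0.105 m, z = 0.242 m.
B = 2 × 5.51×10⁻⁷ T = 1.10×10⁻⁶ T.

B ≈ 1.10 μT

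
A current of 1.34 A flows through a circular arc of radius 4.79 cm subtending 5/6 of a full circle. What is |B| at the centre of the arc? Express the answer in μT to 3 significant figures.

The Biot–Savart field of a circular arc at its centre is B = μ₀Iφ/(4πR), with φ = 5.236 rad.
B = (4π×10⁻⁷ × 1.34 × 5.236) / (4π × 0.0479) = 1.46×10⁻⁵ T.

B ≈ 14.6 μT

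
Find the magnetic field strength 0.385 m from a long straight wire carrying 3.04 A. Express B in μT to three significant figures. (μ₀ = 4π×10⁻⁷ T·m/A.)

B ≈ 1.58 μT

For an infinitely long straight wire, B = μ₀I/(2πd).
B = (4π×10⁻⁷ × 3.04) / (2π × 0.385) = 1.58×10⁻⁶ T.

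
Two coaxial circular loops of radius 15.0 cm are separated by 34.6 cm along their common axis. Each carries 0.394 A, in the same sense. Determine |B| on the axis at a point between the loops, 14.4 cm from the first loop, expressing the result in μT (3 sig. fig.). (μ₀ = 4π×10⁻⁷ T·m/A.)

B ≈ 0.969 μT

Each loop contributes B = μ₀IR²/[2(R²+z²)^(3/2)] on the axis, with z measured from that loop.
Loop 1 (z = 0.144 m): B₁ = 6.20×10⁻⁷ T. Loop 2 (z = 0.202 m): B₂ = 3.50×10⁻⁷ T.
The fields add: B = B₁ + B₂ = 9.69×10⁻⁷ T.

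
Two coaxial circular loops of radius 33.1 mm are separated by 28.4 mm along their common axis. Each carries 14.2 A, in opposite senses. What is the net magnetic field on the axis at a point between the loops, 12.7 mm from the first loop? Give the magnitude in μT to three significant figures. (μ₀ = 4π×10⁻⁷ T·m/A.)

Each loop contributes B = μ₀IR²/[2(R²+z²)^(3/2)] on the axis, with z measured from that loop.
Loop 1 (z = 0.0127 m): B₁ = 2.19×10⁻⁴ T. Loop 2 (z = 0.0157 m): B₂ = 1.99×10⁻⁴ T.
The fields oppose: B = |B₁ − B₂| = 2.06×10⁻⁵ T.

B ≈ 20.6 μT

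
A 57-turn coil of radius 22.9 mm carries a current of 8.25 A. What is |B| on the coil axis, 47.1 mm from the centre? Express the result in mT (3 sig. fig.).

For an N-turn flat coil, B = Nμ₀IR²/[2(R²+z²)^(3/2)] with R = 0.0229 m, z = 0.0471 m.
B = 57 × 1.89×10⁻⁵ T = 1.08×10⁻³ T.

B ≈ 1.08 mT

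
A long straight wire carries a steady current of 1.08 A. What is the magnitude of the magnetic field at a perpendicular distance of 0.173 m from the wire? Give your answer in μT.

B ≈ 1.25 μT

For an infinitely long straight wire, B = μ₀I/(2πd).
B = (4π×10⁻⁷ × 1.08) / (2π × 0.173) = 1.25×10⁻⁶ T.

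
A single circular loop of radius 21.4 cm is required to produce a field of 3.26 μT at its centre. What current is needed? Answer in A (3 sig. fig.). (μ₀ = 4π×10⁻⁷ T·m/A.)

At the centre of a circular loop B = μ₀I/(2R), so I = 2RB/μ₀.
With R = 0.214 m, I = 2 × 0.214 × 3.26×10⁻⁶ / (4π×10⁻⁷) = 1.11 A.

I ≈ 1.11 A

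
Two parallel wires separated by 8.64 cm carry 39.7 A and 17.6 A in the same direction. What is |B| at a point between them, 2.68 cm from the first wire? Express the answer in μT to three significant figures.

B ≈ 237 μT

Each long wire gives B = μ₀I/(2πd). Distances are d₁ = 0.0268 m and d₂ = 0.0596 m.
B₁ = 2.96×10⁻⁴ T, B₂ = 5.91×10⁻⁵ T.
Between parallel currents the two contributions point in opposite directions, so they subtract. B = |B₁ − B₂| = |2.96×10⁻⁴ − 5.91×10⁻⁵| = 2.37×10⁻⁴ T.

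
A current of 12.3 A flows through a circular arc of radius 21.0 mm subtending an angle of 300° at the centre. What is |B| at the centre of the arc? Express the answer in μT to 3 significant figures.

The Biot–Savart field of a circular arc at its centre is B = μ₀Iφ/(4πR), with φ = 5.236 rad.
B = (4π×10⁻⁷ × 12.3 × 5.236) / (4π × 0.021) = 3.07×10⁻⁴ T.

B ≈ 307 μT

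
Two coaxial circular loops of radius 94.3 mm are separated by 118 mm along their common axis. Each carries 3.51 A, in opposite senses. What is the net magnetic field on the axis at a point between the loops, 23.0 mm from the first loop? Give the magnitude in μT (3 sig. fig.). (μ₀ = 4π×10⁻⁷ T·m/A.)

Each loop contributes B = μ₀IR²/[2(R²+z²)^(3/2)] on the axis, with z measured from that loop.
Loop 1 (z = 0.023 m): B₁ = 2.14×10⁻⁵ T. Loop 2 (z = 0.095 m): B₂ = 8.18×10⁻⁶ T.
The fields oppose: B = |B₁ − B₂| = 1.33×10⁻⁵ T.

B ≈ 13.3 μT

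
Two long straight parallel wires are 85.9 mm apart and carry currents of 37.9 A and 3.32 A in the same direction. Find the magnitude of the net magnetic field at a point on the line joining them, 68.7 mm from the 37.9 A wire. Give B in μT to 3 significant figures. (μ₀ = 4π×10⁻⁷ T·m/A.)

Each long wire gives B = μ₀I/(2πd). Distances are d₁ = 0.0687 m and d₂ = 0.0172 m.
B₁ = 1.10×10⁻⁴ T, B₂ = 3.86×10⁻⁵ T.
Between parallel currents the two contributions point in opposite directions, so they subtract. B = |B₁ − B₂| = |1.10×10⁻⁴ − 3.86×10⁻⁵| = 7.17×10⁻⁵ T.

B ≈ 71.7 μT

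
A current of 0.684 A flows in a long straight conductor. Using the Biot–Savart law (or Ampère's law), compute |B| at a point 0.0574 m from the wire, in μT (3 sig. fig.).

For an infinitely long straight wire, B = μ₀I/(2πd).
B = (4π×10⁻⁷ × 0.684) / (2π × 0.0574) = 2.38×10⁻⁶ T.

B ≈ 2.38 μT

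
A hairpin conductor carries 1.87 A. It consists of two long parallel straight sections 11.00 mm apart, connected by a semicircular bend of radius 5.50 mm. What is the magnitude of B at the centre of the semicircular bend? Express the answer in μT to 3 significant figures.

B ≈ 175 μT

The semicircular arc contributes B_arc = μ₀I·π/(4πR) = μ₀I/(4R) = 1.07×10⁻⁴ T.
Each semi-infinite lead is at perpendicular distance R = 0.0055 m from the centre, with the perpendicular foot at its near end, so it contributes μ₀I/(4πR); both point the same way, together 6.80×10⁻⁵ T.
Arc and leads all point the same direction: B = 1.07×10⁻⁴ + 6.80×10⁻⁵ = 1.75×10⁻⁴ T.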